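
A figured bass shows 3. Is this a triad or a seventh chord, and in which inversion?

triad, root position

3 is shorthand for 5/3.
Intervals of 5/3 above the bass form a triad; the bass is the root, so this is root position.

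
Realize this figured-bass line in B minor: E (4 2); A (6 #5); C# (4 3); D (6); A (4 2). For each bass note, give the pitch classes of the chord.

E, F#, A, C# | A, C#, E#, F# | C#, E, F#, A | D, F#, B | A, B, D, F#

E (6/4/2): E, F#, A, C#.
A (6/#5/3): A, C#, E#, F#.
C# (6/4/3): C#, E, F#, A.
D (6/3): D, F#, B.
A (6/4/2): A, B, D, F#.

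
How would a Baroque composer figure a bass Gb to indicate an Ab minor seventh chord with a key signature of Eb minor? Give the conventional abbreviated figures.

Gb is the seventh of Ab minor seventh, so the chord is in third inversion.
A seventh chord in third inversion is figured 6/4/2, conventionally abbreviated 4/2.

4/2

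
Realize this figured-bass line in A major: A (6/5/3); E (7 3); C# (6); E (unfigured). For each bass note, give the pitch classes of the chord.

A (6/5/3): A, C#, E, F#.
E (7/5/3): E, G#, B, D.
C# (6/3): C#, E, A.
E (5/3): E, G#, B.

A, C#, E, F# | E, G#, B, D | C#, E, A | E, G#, B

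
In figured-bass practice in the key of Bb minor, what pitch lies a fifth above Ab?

Counting 4 letter steps above Ab lands on E; in Bb minor, that letter is Eb.

Eb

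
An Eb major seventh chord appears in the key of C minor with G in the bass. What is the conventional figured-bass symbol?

6/5

G is the third of Eb major seventh, so the chord is in first inversion.
A seventh chord in first inversion is figured 6/5/3, conventionally abbreviated 6/5.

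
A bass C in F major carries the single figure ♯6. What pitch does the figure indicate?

Counting 5 letter steps above C lands on A; in F major, that letter is A.
The #6 figure raises it a semitone, giving A#.

A#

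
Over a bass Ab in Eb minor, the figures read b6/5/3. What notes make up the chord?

A third above Ab in this key is Cb.
A fifth above Ab in this key is Eb.
A sixth above Ab in this key is F, lowered to Fb by the flat.
Together with the bass Ab, this spells Fb major seventh in first inversion.

Ab, Cb, Eb, Fb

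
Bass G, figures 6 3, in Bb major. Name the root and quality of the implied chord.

Eb major

The figures 6 3 indicate a triad in first inversion.
In first inversion the root lies a sixth above the bass: a sixth above G in Bb major is Eb.
The chord tones are G, Bb, Eb, giving Eb major.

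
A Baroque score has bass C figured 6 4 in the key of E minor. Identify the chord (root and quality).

F# diminished

The figures 6 4 indicate a triad in second inversion.
In second inversion the root lies a fourth above the bass: a fourth above C in E minor is F#.
The chord tones are C, F#, A, giving F# diminished.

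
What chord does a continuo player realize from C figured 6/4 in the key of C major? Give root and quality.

The figures 6/4 indicate a triad in second inversion.
In second inversion the root lies a fourth above the bass: a fourth above C in C major is F.
The chord tones are C, F, A, giving F major.

F major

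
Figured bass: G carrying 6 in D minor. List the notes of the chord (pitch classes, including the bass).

The written figures 6 are shorthand for 6/3: the 3 is implied.
A third above G in this key is Bb.
A sixth above G in this key is E.
Together with the bass G, this spells E diminished in first inversion.

G, Bb, E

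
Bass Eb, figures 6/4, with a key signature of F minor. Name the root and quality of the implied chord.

The figures 6/4 indicate a triad in second inversion.
In second inversion the root lies a fourth above the bass: a fourth above Eb in F minor is Ab.
The chord tones are Eb, Ab, C, giving Ab major.

Ab major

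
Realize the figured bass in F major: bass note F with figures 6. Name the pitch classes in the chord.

F, A, D

The written figures 6 are shorthand for 6/3: the 3 is implied.
A third above F in this key is A.
A sixth above F in this key is D.
Together with the bass F, this spells D minor in first inversion.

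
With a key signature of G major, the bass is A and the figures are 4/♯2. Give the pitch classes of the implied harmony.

The written figures 4/♯2 are shorthand for 6/4/2: the 6 is implied.
A second above A in this key is B, raised to B# by the sharp.
A fourth above A in this key is D.
A sixth above A in this key is F#.

A, B#, D, F#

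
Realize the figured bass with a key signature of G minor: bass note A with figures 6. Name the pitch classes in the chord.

A, C, F

The written figures 6 are shorthand for 6/3: the 3 is implied.
A third above A in this key is C.
A sixth above A in this key is F.
Together with the bass A, this spells F major in first inversion.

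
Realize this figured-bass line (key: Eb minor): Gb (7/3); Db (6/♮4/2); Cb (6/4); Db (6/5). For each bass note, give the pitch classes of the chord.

Gb, Bb, Db, F | Db, Eb, G, Bb | Cb, F, Ab | Db, F, Ab, Bb

Gb (7/5/3): Gb, Bb, Db, F.
Db (6/♮4/2): Db, Eb, G, Bb.
Cb (6/4): Cb, F, Ab.
Db (6/5/3): Db, F, Ab, Bb.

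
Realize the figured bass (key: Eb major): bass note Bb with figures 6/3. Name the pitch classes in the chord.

A third above Bb in this key is D.
A sixth above Bb in this key is G.
Together with the bass Bb, this spells G minor in first inversion.

Bb, D, G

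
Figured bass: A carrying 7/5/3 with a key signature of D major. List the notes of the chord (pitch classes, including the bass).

A third above A in this key is C#.
A fifth above A in this key is E.
A seventh above A in this key is G.
Together with the bass A, this spells A dominant seventh in root position.

A, C#, E, G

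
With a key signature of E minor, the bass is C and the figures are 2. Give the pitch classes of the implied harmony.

C, D, F#, A

The written figures 2 are shorthand for 6/4/2: the 6/4 are implied.
A second above C in this key is D.
A fourth above C in this key is F#.
A sixth above C in this key is A.
Together with the bass C, this spells D dominant seventh in third inversion.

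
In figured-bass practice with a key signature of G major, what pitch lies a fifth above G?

D

Counting 4 letter steps above G lands on D; in G major, that letter is D.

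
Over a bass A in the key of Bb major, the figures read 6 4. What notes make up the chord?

A fourth above A in this key is D.
A sixth above A in this key is F.
Together with the bass A, this spells D minor in second inversion.

A, D, F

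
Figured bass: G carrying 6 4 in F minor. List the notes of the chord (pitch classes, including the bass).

A fourth above G in this key is C.
A sixth above G in this key is Eb.
Together with the bass G, this spells C minor in second inversion.

G, C, Eb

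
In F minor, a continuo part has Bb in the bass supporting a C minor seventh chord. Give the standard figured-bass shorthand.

Bb is the seventh of C minor seventh, so the chord is in third inversion.
A seventh chord in third inversion is figured 6/4/2, conventionally abbreviated 4/2.

4/2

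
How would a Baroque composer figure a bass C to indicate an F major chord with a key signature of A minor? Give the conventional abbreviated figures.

C is the fifth of F major, so the chord is in second inversion.
A triad in second inversion is figured 6/4, conventionally abbreviated 6/4.

6/4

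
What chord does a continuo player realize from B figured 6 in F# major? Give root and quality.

G# minor

The figures 6 indicate a triad in first inversion.
In first inversion the root lies a sixth above the bass: a sixth above B in F# major is G#.
The chord tones are B, D#, G#, giving G# minor.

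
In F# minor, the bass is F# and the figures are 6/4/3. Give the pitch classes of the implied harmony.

F#, A, B, D

A third above F# in this key is A.
A fourth above F# in this key is B.
A sixth above F# in this key is D.
Together with the bass F#, this spells B minor seventh in second inversion.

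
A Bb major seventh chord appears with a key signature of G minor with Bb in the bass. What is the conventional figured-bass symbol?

Bb is the root of Bb major seventh, so the chord is in root position.
A seventh chord in root position is figured 7/5/3, conventionally abbreviated 7.

7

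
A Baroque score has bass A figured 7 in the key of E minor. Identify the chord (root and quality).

A minor seventh

The figures 7 indicate a seventh chord in root position.
In root position the bass is the root, so the root is A.
The chord tones are A, C, E, G, giving A minor seventh.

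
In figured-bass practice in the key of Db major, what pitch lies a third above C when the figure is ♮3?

Counting 2 letter steps above C lands on E; in Db major, that letter is Eb.
The ♮3 figure makes it natural, giving E.

E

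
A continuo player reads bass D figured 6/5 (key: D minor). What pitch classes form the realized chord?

D, F, A, Bb

The written figures 6/5 are shorthand for 6/5/3: the 3 is implied.
A third above D in this key is F.
A fifth above D in this key is A.
A sixth above D in this key is Bb.
Together with the bass D, this spells Bb major seventh in first inversion.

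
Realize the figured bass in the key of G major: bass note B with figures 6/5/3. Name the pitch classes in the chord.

B, D, F#, G

A third above B in this key is D.
A fifth above B in this key is F#.
A sixth above B in this key is G.
Together with the bass B, this spells G major seventh in first inversion.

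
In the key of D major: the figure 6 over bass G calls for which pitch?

Counting 5 letter steps above G lands on E; in D major, that letter is E.

E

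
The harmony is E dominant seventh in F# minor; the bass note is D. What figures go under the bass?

4/2

D is the seventh of E dominant seventh, so the chord is in third inversion.
A seventh chord in third inversion is figured 6/4/2, conventionally abbreviated 4/2.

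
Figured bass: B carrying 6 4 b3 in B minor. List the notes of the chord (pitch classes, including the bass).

B, Db, E, G

A third above B in this key is D, lowered to Db by the flat.
A fourth above B in this key is E.
A sixth above B in this key is G.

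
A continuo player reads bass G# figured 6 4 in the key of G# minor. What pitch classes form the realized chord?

A fourth above G# in this key is C#.
A sixth above G# in this key is E.
Together with the bass G#, this spells C# minor in second inversion.

G#, C#, E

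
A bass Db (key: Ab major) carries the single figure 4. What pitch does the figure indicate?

G

Counting 3 letter steps above Db lands on G; in Ab major, that letter is G.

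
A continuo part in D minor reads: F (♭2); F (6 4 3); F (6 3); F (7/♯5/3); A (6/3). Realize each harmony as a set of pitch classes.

F, Gb, Bb, D | F, A, Bb, D | F, A, D | F, A, C#, E | A, C, F

F (6/4/b2): F, Gb, Bb, D.
F (6/4/3): F, A, Bb, D.
F (6/3): F, A, D.
F (7/#5/3): F, A, C#, E.
A (6/3): A, C, F.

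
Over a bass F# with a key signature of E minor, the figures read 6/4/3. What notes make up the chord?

A third above F# in this key is A.
A fourth above F# in this key is B.
A sixth above F# in this key is D.
Together with the bass F#, this spells B minor seventh in second inversion.

F#, A, B, D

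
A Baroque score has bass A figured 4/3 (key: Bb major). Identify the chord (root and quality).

D minor seventh

The figures 4/3 indicate a seventh chord in second inversion.
In second inversion the root lies a fourth above the bass: a fourth above A in Bb major is D.
The chord tones are A, C, D, F, giving D minor seventh.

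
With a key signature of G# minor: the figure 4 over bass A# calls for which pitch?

D#

Counting 3 letter steps above A# lands on D; in G# minor, that letter is D#.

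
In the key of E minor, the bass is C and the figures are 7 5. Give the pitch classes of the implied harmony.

The written figures 7 5 are shorthand for 7/5/3: the 3 is implied.
A third above C in this key is E.
A fifth above C in this key is G.
A seventh above C in this key is B.
Together with the bass C, this spells C major seventh in root position.

C, E, G, B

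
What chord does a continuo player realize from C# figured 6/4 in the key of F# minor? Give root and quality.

The figures 6/4 indicate a triad in second inversion.
In second inversion the root lies a fourth above the bass: a fourth above C# in F# minor is F#.
The chord tones are C#, F#, A, giving F# minor.

F# minor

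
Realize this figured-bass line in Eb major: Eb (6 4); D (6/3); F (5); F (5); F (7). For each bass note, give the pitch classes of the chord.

Eb (6/4): Eb, Ab, C.
D (6/3): D, F, Bb.
F (5/3): F, Ab, C.
F (5/3): F, Ab, C.
F (7/5/3): F, Ab, C, Eb.

Eb, Ab, C | D, F, Bb | F, Ab, C | F, Ab, C | F, Ab, C, Eb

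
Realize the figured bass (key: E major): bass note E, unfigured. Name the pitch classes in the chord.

E, G#, B

An unfigured bass implies 5/3.
A third above E in this key is G#.
A fifth above E in this key is B.
Together with the bass E, this spells E major in root position.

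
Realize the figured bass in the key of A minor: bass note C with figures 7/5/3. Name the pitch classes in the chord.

A third above C in this key is E.
A fifth above C in this key is G.
A seventh above C in this key is B.
Together with the bass C, this spells C major seventh in root position.

C, E, G, B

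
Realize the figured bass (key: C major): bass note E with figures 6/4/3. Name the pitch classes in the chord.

E, G, A, C

A third above E in this key is G.
A fourth above E in this key is A.
A sixth above E in this key is C.
Together with the bass E, this spells A minor seventh in second inversion.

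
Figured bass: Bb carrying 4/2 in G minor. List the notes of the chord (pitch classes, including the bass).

Bb, C, Eb, G

The written figures 4/2 are shorthand for 6/4/2: the 6 is implied.
A second above Bb in this key is C.
A fourth above Bb in this key is Eb.
A sixth above Bb in this key is G.
Together with the bass Bb, this spells C minor seventh in third inversion.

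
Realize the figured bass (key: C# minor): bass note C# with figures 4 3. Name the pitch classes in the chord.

The written figures 4 3 are shorthand for 6/4/3: the 6 is implied.
A third above C# in this key is E.
A fourth above C# in this key is F#.
A sixth above C# in this key is A.
Together with the bass C#, this spells F# minor seventh in second inversion.

C#, E, F#, A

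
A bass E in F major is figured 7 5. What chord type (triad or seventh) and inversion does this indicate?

seventh chord, root position

7 5 is shorthand for 7/5/3.
Intervals of 7/5/3 above the bass form a seventh chord; the bass is the root, so this is root position.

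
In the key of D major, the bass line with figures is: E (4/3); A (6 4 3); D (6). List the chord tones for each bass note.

E (6/4/3): E, G, A, C#.
A (6/4/3): A, C#, D, F#.
D (6/3): D, F#, B.

E, G, A, C# | A, C#, D, F# | D, F#, B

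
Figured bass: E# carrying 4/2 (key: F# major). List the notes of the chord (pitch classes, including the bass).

E#, F#, A#, C#

The written figures 4/2 are shorthand for 6/4/2: the 6 is implied.
A second above E# in this key is F#.
A fourth above E# in this key is A#.
A sixth above E# in this key is C#.
Together with the bass E#, this spells F# major seventh in third inversion.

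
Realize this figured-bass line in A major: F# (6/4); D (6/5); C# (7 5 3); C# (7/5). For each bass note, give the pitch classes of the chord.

F# (6/4): F#, B, D.
D (6/5/3): D, F#, A, B.
C# (7/5/3): C#, E, G#, B.
C# (7/5/3): C#, E, G#, B.

F#, B, D | D, F#, A, B | C#, E, G#, B | C#, E, G#, B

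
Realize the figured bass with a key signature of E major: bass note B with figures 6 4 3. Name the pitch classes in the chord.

B, D#, E, G#

A third above B in this key is D#.
A fourth above B in this key is E.
A sixth above B in this key is G#.
Together with the bass B, this spells E major seventh in second inversion.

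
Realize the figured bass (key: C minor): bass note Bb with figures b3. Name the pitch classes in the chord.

The written figures b3 are shorthand for 5/3: the 5 is implied.
A third above Bb in this key is D, lowered to Db by the flat.
A fifth above Bb in this key is F.
Together with the bass Bb, this spells Bb minor in root position.

Bb, Db, F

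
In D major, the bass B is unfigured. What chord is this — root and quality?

An unfigured bass indicates a triad in root position.
In root position the bass is the root, so the root is B.
The chord tones are B, D, F#, giving B minor.

B minor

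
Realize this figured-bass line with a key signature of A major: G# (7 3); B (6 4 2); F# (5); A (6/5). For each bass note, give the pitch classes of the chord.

G# (7/5/3): G#, B, D, F#.
B (6/4/2): B, C#, E, G#.
F# (5/3): F#, A, C#.
A (6/5/3): A, C#, E, F#.

G#, B, D, F# | B, C#, E, G# | F#, A, C# | A, C#, E, F#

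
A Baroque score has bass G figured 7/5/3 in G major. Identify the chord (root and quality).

The figures 7/5/3 indicate a seventh chord in root position.
In root position the bass is the root, so the root is G.
The chord tones are G, B, D, F#, giving G major seventh.

G major seventh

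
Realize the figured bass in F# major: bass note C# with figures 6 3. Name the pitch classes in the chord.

A third above C# in this key is E#.
A sixth above C# in this key is A#.
Together with the bass C#, this spells A# minor in first inversion.

C#, E#, A#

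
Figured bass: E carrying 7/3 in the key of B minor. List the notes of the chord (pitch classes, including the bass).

The written figures 7/3 are shorthand for 7/5/3: the 5 is implied.
A third above E in this key is G.
A fifth above E in this key is B.
A seventh above E in this key is D.
Together with the bass E, this spells E minor seventh in root position.

E, G, B, D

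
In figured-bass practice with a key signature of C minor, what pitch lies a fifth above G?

Counting 4 letter steps above G lands on D; in C minor, that letter is D.

D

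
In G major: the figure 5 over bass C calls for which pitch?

G

Counting 4 letter steps above C lands on G; in G major, that letter is G.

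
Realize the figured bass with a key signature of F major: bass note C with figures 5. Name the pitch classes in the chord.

C, E, G

The written figures 5 are shorthand for 5/3: the 3 is implied.
A third above C in this key is E.
A fifth above C in this key is G.
Together with the bass C, this spells C major in root position.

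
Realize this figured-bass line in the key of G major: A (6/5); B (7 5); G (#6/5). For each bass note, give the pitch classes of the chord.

A, C, E, F# | B, D, F#, A | G, B, D, E#

A (6/5/3): A, C, E, F#.
B (7/5/3): B, D, F#, A.
G (#6/5/3): G, B, D, E#.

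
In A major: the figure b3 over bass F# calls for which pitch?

Counting 2 letter steps above F# lands on A; in A major, that letter is A.
The b3 figure lowers it a semitone, giving Ab.

Ab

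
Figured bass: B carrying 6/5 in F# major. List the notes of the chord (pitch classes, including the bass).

B, D#, F#, G#

The written figures 6/5 are shorthand for 6/5/3: the 3 is implied.
A third above B in this key is D#.
A fifth above B in this key is F#.
A sixth above B in this key is G#.
Together with the bass B, this spells G# minor seventh in first inversion.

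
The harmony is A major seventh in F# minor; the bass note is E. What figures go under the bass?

E is the fifth of A major seventh, so the chord is in second inversion.
A seventh chord in second inversion is figured 6/4/3, conventionally abbreviated 4/3.

4/3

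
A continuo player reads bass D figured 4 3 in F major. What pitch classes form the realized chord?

D, F, G, Bb

The written figures 4 3 are shorthand for 6/4/3: the 6 is implied.
A third above D in this key is F.
A fourth above D in this key is G.
A sixth above D in this key is Bb.
Together with the bass D, this spells G minor seventh in second inversion.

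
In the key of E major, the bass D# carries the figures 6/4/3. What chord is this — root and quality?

G# minor seventh

The figures 6/4/3 indicate a seventh chord in second inversion.
In second inversion the root lies a fourth above the bass: a fourth above D# in E major is G#.
The chord tones are D#, F#, G#, B, giving G# minor seventh.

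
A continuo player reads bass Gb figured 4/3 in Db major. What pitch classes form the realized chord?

The written figures 4/3 are shorthand for 6/4/3: the 6 is implied.
A third above Gb in this key is Bb.
A fourth above Gb in this key is C.
A sixth above Gb in this key is Eb.
Together with the bass Gb, this spells C half-diminished seventh in second inversion.

Gb, Bb, C, Eb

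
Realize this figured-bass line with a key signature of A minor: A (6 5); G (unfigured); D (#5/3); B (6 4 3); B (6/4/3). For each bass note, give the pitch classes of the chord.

A (6/5/3): A, C, E, F.
G (5/3): G, B, D.
D (#5/3): D, F, A#.
B (6/4/3): B, D, E, G.
B (6/4/3): B, D, E, G.

A, C, E, F | G, B, D | D, F, A# | B, D, E, G | B, D, E, G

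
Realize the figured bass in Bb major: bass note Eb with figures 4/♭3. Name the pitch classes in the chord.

Eb, Gb, A, C

The written figures 4/♭3 are shorthand for 6/4/3: the 6 is implied.
A third above Eb in this key is G, lowered to Gb by the flat.
A fourth above Eb in this key is A.
A sixth above Eb in this key is C.
Together with the bass Eb, this spells A diminished seventh in second inversion.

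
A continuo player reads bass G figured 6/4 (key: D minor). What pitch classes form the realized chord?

G, C, E

A fourth above G in this key is C.
A sixth above G in this key is E.
Together with the bass G, this spells C major in second inversion.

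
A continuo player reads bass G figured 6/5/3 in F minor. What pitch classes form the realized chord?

G, Bb, Db, Eb

A third above G in this key is Bb.
A fifth above G in this key is Db.
A sixth above G in this key is Eb.
Together with the bass G, this spells Eb dominant seventh in first inversion.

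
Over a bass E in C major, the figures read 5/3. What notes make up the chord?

E, G, B

A third above E in this key is G.
A fifth above E in this key is B.
Together with the bass E, this spells E minor in root position.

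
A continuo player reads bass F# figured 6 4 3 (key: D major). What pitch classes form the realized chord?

A third above F# in this key is A.
A fourth above F# in this key is B.
A sixth above F# in this key is D.
Together with the bass F#, this spells B minor seventh in second inversion.

F#, A, B, D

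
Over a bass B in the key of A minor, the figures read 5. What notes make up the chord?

The written figures 5 are shorthand for 5/3: the 3 is implied.
A third above B in this key is D.
A fifth above B in this key is F.
Together with the bass B, this spells B diminished in root position.

B, D, F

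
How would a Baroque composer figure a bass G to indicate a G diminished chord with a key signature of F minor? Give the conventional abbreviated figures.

no figures

G is the root of G diminished, so the chord is in root position.
A triad in root position is figured 5/3, conventionally abbreviated (no figures — root-position triad).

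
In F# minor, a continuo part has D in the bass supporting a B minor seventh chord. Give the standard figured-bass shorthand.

6/5

D is the third of B minor seventh, so the chord is in first inversion.
A seventh chord in first inversion is figured 6/5/3, conventionally abbreviated 6/5.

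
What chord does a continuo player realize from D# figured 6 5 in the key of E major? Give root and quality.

B dominant seventh

The figures 6 5 indicate a seventh chord in first inversion.
In first inversion the root lies a sixth above the bass: a sixth above D# in E major is B.
The chord tones are D#, F#, A, B, giving B dominant seventh.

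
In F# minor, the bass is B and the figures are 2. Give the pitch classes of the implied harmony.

B, C#, E, G#

The written figures 2 are shorthand for 6/4/2: the 6/4 are implied.
A second above B in this key is C#.
A fourth above B in this key is E.
A sixth above B in this key is G#.
Together with the bass B, this spells C# minor seventh in third inversion.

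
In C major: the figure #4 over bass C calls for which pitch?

F#

Counting 3 letter steps above C lands on F; in C major, that letter is F.
The #4 figure raises it a semitone, giving F#.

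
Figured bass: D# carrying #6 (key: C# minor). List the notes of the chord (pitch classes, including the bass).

D#, F#, B#

The written figures #6 are shorthand for 6/3: the 3 is implied.
A third above D# in this key is F#.
A sixth above D# in this key is B, raised to B# by the sharp.
Together with the bass D#, this spells B# diminished in first inversion.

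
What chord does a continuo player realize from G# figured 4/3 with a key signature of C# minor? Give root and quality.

C# minor seventh

The figures 4/3 indicate a seventh chord in second inversion.
In second inversion the root lies a fourth above the bass: a fourth above G# in C# minor is C#.
The chord tones are G#, B, C#, E, giving C# minor seventh.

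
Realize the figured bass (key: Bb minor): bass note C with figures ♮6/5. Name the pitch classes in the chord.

The written figures ♮6/5 are shorthand for 6/5/3: the 3 is implied.
A third above C in this key is Eb.
A fifth above C in this key is Gb.
A sixth above C in this key is Ab, made natural (A) by the ♮ figure.
Together with the bass C, this spells A diminished seventh in first inversion.

C, Eb, Gb, A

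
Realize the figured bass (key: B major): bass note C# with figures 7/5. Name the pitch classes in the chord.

The written figures 7/5 are shorthand for 7/5/3: the 3 is implied.
A third above C# in this key is E.
A fifth above C# in this key is G#.
A seventh above C# in this key is B.
Together with the bass C#, this spells C# minor seventh in root position.

C#, E, G#, B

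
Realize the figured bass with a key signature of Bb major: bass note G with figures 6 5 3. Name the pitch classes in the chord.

A third above G in this key is Bb.
A fifth above G in this key is D.
A sixth above G in this key is Eb.
Together with the bass G, this spells Eb major seventh in first inversion.

G, Bb, D, Eb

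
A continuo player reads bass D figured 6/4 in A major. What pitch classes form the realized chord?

D, G#, B

A fourth above D in this key is G#.
A sixth above D in this key is B.
Together with the bass D, this spells G# diminished in second inversion.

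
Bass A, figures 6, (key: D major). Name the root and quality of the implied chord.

F# minor

The figures 6 indicate a triad in first inversion.
In first inversion the root lies a sixth above the bass: a sixth above A in D major is F#.
The chord tones are A, C#, F#, giving F# minor.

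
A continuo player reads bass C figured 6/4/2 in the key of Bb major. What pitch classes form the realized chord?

C, D, F, A

A second above C in this key is D.
A fourth above C in this key is F.
A sixth above C in this key is A.
Together with the bass C, this spells D minor seventh in third inversion.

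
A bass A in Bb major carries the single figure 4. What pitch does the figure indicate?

Counting 3 letter steps above A lands on D; in Bb major, that letter is D.

D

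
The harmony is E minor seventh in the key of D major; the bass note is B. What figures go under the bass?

B is the fifth of E minor seventh, so the chord is in second inversion.
A seventh chord in second inversion is figured 6/4/3, conventionally abbreviated 4/3.

4/3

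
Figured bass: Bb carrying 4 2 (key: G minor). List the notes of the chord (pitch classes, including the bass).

Bb, C, Eb, G

The written figures 4 2 are shorthand for 6/4/2: the 6 is implied.
A second above Bb in this key is C.
A fourth above Bb in this key is Eb.
A sixth above Bb in this key is G.
Together with the bass Bb, this spells C minor seventh in third inversion.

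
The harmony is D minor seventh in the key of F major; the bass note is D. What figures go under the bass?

7

D is the root of D minor seventh, so the chord is in root position.
A seventh chord in root position is figured 7/5/3, conventionally abbreviated 7.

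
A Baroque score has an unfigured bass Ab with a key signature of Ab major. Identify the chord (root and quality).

Ab major

An unfigured bass indicates a triad in root position.
In root position the bass is the root, so the root is Ab.
The chord tones are Ab, C, Eb, giving Ab major.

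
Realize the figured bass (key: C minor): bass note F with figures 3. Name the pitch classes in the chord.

F, Ab, C

The written figures 3 are shorthand for 5/3: the 5 is implied.
A third above F in this key is Ab.
A fifth above F in this key is C.
Together with the bass F, this spells F minor in root position.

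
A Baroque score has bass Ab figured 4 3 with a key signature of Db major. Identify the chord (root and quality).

Db major seventh

The figures 4 3 indicate a seventh chord in second inversion.
In second inversion the root lies a fourth above the bass: a fourth above Ab in Db major is Db.
The chord tones are Ab, C, Db, F, giving Db major seventh.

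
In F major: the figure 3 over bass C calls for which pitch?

Counting 2 letter steps above C lands on E; in F major, that letter is E.

E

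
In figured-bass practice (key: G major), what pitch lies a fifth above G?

D

Counting 4 letter steps above G lands on D; in G major, that letter is D.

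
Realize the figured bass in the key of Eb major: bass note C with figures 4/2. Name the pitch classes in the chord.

C, D, F, Ab

The written figures 4/2 are shorthand for 6/4/2: the 6 is implied.
A second above C in this key is D.
A fourth above C in this key is F.
A sixth above C in this key is Ab.
Together with the bass C, this spells D half-diminished seventh in third inversion.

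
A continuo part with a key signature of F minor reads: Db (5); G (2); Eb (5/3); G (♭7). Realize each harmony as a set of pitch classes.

Db (5/3): Db, F, Ab.
G (6/4/2): G, Ab, C, Eb.
Eb (5/3): Eb, G, Bb.
G (b7/5/3): G, Bb, Db, Fb.

Db, F, Ab | G, Ab, C, Eb | Eb, G, Bb | G, Bb, Db, Fb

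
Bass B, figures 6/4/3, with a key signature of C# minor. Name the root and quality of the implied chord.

E major seventh

The figures 6/4/3 indicate a seventh chord in second inversion.
In second inversion the root lies a fourth above the bass: a fourth above B in C# minor is E.
The chord tones are B, D#, E, G#, giving E major seventh.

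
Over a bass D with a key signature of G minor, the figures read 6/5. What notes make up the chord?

The written figures 6/5 are shorthand for 6/5/3: the 3 is implied.
A third above D in this key is F.
A fifth above D in this key is A.
A sixth above D in this key is Bb.
Together with the bass D, this spells Bb major seventh in first inversion.

D, F, A, Bb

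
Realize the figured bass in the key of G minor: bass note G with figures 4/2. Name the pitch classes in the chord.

The written figures 4/2 are shorthand for 6/4/2: the 6 is implied.
A second above G in this key is A.
A fourth above G in this key is C.
A sixth above G in this key is Eb.
Together with the bass G, this spells A half-diminished seventh in third inversion.

G, A, C, Eb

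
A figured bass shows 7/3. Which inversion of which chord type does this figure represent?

seventh chord, root position

7/3 is shorthand for 7/5/3.
Intervals of 7/5/3 above the bass form a seventh chord; the bass is the root, so this is root position.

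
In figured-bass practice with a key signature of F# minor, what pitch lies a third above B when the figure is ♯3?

Counting 2 letter steps above B lands on D; in F# minor, that letter is D.
The #3 figure raises it a semitone, giving D#.

D#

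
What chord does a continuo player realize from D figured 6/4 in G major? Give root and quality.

G major

The figures 6/4 indicate a triad in second inversion.
In second inversion the root lies a fourth above the bass: a fourth above D in G major is G.
The chord tones are D, G, B, giving G major.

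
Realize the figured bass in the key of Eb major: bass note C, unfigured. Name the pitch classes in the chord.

C, Eb, G

An unfigured bass implies 5/3.
A third above C in this key is Eb.
A fifth above C in this key is G.
Together with the bass C, this spells C minor in root position.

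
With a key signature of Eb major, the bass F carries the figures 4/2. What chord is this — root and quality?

G minor seventh

The figures 4/2 indicate a seventh chord in third inversion.
In third inversion the root lies a second above the bass: a second above F in Eb major is G.
The chord tones are F, G, Bb, D, giving G minor seventh.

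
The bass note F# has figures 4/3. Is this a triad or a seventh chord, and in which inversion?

seventh chord, second inversion

4/3 is shorthand for 6/4/3.
Intervals of 6/4/3 above the bass form a seventh chord; the bass is the fifth, so this is second inversion.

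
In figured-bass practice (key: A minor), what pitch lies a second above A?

B

Counting 1 letter step above A lands on B; in A minor, that letter is B.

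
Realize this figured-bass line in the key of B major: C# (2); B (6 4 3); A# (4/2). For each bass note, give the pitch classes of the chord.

C#, D#, F#, A# | B, D#, E, G# | A#, B, D#, F#

C# (6/4/2): C#, D#, F#, A#.
B (6/4/3): B, D#, E, G#.
A# (6/4/2): A#, B, D#, F#.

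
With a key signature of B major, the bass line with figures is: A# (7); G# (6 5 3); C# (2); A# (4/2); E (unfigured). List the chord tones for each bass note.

A# (7/5/3): A#, C#, E, G#.
G# (6/5/3): G#, B, D#, E.
C# (6/4/2): C#, D#, F#, A#.
A# (6/4/2): A#, B, D#, F#.
E (5/3): E, G#, B.

A#, C#, E, G# | G#, B, D#, E | C#, D#, F#, A# | A#, B, D#, F# | E, G#, B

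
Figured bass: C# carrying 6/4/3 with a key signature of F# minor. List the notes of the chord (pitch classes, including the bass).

C#, E, F#, A

A third above C# in this key is E.
A fourth above C# in this key is F#.
A sixth above C# in this key is A.
Together with the bass C#, this spells F# minor seventh in second inversion.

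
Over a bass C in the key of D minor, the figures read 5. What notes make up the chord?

C, E, G

The written figures 5 are shorthand for 5/3: the 3 is implied.
A third above C in this key is E.
A fifth above C in this key is G.
Together with the bass C, this spells C major in root position.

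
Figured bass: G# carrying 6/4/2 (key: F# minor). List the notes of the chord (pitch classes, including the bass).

G#, A, C#, E

A second above G# in this key is A.
A fourth above G# in this key is C#.
A sixth above G# in this key is E.
Together with the bass G#, this spells A major seventh in third inversion.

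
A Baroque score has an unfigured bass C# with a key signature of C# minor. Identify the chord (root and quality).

An unfigured bass indicates a triad in root position.
In root position the bass is the root, so the root is C#.
The chord tones are C#, E, G#, giving C# minor.

C# minor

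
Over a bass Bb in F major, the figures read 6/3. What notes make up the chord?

A third above Bb in this key is D.
A sixth above Bb in this key is G.
Together with the bass Bb, this spells G minor in first inversion.

Bb, D, G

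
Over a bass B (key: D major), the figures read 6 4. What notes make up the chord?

B, E, G

A fourth above B in this key is E.
A sixth above B in this key is G.
Together with the bass B, this spells E minor in second inversion.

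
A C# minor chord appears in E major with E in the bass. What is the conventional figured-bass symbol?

6

E is the third of C# minor, so the chord is in first inversion.
A triad in first inversion is figured 6/3, conventionally abbreviated 6.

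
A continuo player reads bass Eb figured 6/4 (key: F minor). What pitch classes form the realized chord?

Eb, Ab, C

A fourth above Eb in this key is Ab.
A sixth above Eb in this key is C.
Together with the bass Eb, this spells Ab major in second inversion.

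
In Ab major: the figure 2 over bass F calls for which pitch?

G

Counting 1 letter step above F lands on G; in Ab major, that letter is G.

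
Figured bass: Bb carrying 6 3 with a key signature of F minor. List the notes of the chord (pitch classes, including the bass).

A third above Bb in this key is Db.
A sixth above Bb in this key is G.
Together with the bass Bb, this spells G diminished in first inversion.

Bb, Db, G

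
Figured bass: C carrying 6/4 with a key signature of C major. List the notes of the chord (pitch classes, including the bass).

A fourth above C in this key is F.
A sixth above C in this key is A.
Together with the bass C, this spells F major in second inversion.

C, F, A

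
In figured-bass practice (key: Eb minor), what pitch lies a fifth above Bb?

F

Counting 4 letter steps above Bb lands on F; in Eb minor, that letter is F.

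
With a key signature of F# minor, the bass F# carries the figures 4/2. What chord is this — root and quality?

G# half-diminished seventh

The figures 4/2 indicate a seventh chord in third inversion.
In third inversion the root lies a second above the bass: a second above F# in F# minor is G#.
The chord tones are F#, G#, B, D, giving G# half-diminished seventh.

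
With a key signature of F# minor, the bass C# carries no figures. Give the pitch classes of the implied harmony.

An unfigured bass implies 5/3.
A third above C# in this key is E.
A fifth above C# in this key is G#.
Together with the bass C#, this spells C# minor in root position.

C#, E, G#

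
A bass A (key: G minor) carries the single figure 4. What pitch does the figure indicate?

D

Counting 3 letter steps above A lands on D; in G minor, that letter is D.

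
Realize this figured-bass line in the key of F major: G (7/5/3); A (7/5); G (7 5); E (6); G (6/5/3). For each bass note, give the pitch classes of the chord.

G, Bb, D, F | A, C, E, G | G, Bb, D, F | E, G, C | G, Bb, D, E

G (7/5/3): G, Bb, D, F.
A (7/5/3): A, C, E, G.
G (7/5/3): G, Bb, D, F.
E (6/3): E, G, C.
G (6/5/3): G, Bb, D, E.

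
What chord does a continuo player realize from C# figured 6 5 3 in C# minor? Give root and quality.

A major seventh

The figures 6 5 3 indicate a seventh chord in first inversion.
In first inversion the root lies a sixth above the bass: a sixth above C# in C# minor is A.
The chord tones are C#, E, G#, A, giving A major seventh.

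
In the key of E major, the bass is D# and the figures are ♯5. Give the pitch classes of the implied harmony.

D#, F#, A#

The written figures ♯5 are shorthand for 5/3: the 3 is implied.
A third above D# in this key is F#.
A fifth above D# in this key is A, raised to A# by the sharp.
Together with the bass D#, this spells D# minor in root position.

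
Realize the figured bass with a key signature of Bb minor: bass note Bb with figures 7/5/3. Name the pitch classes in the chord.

Bb, Db, F, Ab

A third above Bb in this key is Db.
A fifth above Bb in this key is F.
A seventh above Bb in this key is Ab.
Together with the bass Bb, this spells Bb minor seventh in root position.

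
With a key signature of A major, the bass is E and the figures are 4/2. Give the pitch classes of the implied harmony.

E, F#, A, C#

The written figures 4/2 are shorthand for 6/4/2: the 6 is implied.
A second above E in this key is F#.
A fourth above E in this key is A.
A sixth above E in this key is C#.
Together with the bass E, this spells F# minor seventh in third inversion.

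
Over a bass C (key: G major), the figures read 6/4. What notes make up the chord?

C, F#, A

A fourth above C in this key is F#.
A sixth above C in this key is A.
Together with the bass C, this spells F# diminished in second inversion.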